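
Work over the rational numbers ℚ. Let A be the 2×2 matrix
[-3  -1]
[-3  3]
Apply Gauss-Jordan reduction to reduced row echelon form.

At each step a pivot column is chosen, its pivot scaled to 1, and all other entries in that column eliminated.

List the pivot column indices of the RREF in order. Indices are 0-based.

pivot columns: 0, 1

step 1: normalize row 0 (÷-3) = (1, 1/3)
  row 1: subtract -3×row0 = (0, 4)
step 2: normalize row 1 (÷4) = (0, 1)
  row 0: subtract 1/3×row1 = (1, 0)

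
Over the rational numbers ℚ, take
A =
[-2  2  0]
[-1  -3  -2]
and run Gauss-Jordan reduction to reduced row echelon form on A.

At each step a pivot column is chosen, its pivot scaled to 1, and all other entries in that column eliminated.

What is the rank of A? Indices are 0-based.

rank = 2

step 1: normalize row 0 (÷-2) = (1, -1, 0)
  row 1: subtract -1×row0 = (0, -4, -2)
step 2: normalize row 1 (÷-4) = (0, 1, 1/2)
  row 0: subtract -1×row1 = (1, 0, 1/2)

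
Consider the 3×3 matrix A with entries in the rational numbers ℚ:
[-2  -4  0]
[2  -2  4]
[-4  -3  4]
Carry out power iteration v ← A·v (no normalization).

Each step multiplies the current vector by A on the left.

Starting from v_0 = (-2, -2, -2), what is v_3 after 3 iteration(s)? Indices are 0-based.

v_3 = (-272, -112, -224)

v_0 = (-2, -2, -2).
v_1 = A·v_0 = (12, -8, 6).
v_2 = A·v_1 = (8, 64, 0).
v_3 = A·v_2 = (-272, -112, -224).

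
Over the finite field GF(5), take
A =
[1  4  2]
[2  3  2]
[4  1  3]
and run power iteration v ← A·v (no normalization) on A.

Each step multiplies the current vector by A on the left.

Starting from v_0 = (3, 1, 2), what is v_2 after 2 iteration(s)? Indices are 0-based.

v_2 = (1, 4, 4)

v_0 = (3, 1, 2).
v_1 = A·v_0 = (1, 3, 4).
v_2 = A·v_1 = (1, 4, 4).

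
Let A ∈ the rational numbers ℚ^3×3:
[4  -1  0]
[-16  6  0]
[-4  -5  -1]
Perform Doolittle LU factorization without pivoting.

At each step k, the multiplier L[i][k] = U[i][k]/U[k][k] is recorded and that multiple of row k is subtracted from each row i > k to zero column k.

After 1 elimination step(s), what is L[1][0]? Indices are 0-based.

L[1][0] = -4

k=0: U[0][0]=4
  eliminate (1,0): mult=-4, new row 1: (0, 2, 0); set L[1][0]=-4
  eliminate (2,0): mult=-1, new row 2: (0, -6, -1); set L[2][0]=-1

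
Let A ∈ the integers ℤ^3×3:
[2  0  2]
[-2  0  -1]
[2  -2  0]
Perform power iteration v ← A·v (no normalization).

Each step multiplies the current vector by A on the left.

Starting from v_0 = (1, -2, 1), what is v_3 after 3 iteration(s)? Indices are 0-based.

v_0 = (1, -2, 1).
v_1 = A·v_0 = (4, -3, 6).
v_2 = A·v_1 = (20, -14, 14).
v_3 = A·v_2 = (68, -54, 68).

v_3 = (68, -54, 68)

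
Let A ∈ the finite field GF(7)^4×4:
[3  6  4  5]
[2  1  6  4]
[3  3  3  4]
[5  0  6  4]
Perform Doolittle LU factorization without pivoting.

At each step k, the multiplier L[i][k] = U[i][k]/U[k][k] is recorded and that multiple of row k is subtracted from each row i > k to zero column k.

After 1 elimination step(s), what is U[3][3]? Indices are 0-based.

Step 1: pivot at (0,0) is 3.
  row1 ← row1 − (3)·row0  ⇒  L[1][0]=3, U row1=(0, 4, 1, 3)
  row2 ← row2 − (1)·row0  ⇒  L[2][0]=1, U row2=(0, 4, 6, 6)
  row3 ← row3 − (4)·row0  ⇒  L[3][0]=4, U row3=(0, 4, 4, 5)

U[3][3] = 5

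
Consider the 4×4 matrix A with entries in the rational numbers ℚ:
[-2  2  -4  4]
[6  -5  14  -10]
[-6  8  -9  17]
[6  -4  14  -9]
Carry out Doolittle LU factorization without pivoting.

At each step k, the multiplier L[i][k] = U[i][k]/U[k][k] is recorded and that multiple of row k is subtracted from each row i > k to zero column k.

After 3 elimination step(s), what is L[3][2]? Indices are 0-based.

L[3][2] = 2

[col 0] pivot -2
  R1 -= -3*R0 → (0, 1, 2, 2)  (L[1][0] := -3)
  R2 -= 3*R0 → (0, 2, 3, 5)  (L[2][0] := 3)
  R3 -= -3*R0 → (0, 2, 2, 3)  (L[3][0] := -3)
[col 1] pivot 1
  R2 -= 2*R1 → (0, 0, -1, 1)  (L[2][1] := 2)
  R3 -= 2*R1 → (0, 0, -2, -1)  (L[3][1] := 2)
[col 2] pivot -1
  R3 -= 2*R2 → (0, 0, 0, -3)  (L[3][2] := 2)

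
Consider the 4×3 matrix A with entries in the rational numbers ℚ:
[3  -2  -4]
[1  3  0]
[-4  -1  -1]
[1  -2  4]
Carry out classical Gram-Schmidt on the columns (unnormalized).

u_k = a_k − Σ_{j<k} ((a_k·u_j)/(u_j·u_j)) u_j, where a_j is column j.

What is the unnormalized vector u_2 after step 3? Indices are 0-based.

u_2 = (-1681/485, 2/485, -746/485, 2057/485)

Step 1: u_0 = a_0 = (3, 1, -4, 1).
Step 2: u_1 = a_1 − (-1/27)·u_0 = (-17/9, 82/27, -31/27, -53/27).
Step 3: u_2 = a_2 − (-4/27)·u_0 − (23/485)·u_1 = (-1681/485, 2/485, -746/485, 2057/485).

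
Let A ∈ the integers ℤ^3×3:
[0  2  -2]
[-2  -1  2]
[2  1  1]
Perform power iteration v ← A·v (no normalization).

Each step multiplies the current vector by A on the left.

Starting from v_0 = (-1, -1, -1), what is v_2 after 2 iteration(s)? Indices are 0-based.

v_2 = (10, -9, -3)

v_0 = (-1, -1, -1).
v_1 = A·v_0 = (0, 1, -4).
v_2 = A·v_1 = (10, -9, -3).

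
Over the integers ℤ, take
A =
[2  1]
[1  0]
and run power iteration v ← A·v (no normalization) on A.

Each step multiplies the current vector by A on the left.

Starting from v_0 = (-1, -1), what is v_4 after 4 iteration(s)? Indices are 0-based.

v_4 = (-41, -17)

v_0 = (-1, -1).
v_1 = A·v_0 = (-3, -1).
v_2 = A·v_1 = (-7, -3).
v_3 = A·v_2 = (-17, -7).
v_4 = A·v_3 = (-41, -17).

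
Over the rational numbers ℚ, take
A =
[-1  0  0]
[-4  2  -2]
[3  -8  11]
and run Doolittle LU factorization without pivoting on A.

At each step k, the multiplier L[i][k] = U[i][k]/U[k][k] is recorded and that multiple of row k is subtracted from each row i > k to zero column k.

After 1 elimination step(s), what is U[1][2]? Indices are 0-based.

Step 1: pivot at (0,0) is -1.
  row1 ← row1 − (4)·row0  ⇒  L[1][0]=4, U row1=(0, 2, -2)
  row2 ← row2 − (-3)·row0  ⇒  L[2][0]=-3, U row2=(0, -8, 11)

U[1][2] = -2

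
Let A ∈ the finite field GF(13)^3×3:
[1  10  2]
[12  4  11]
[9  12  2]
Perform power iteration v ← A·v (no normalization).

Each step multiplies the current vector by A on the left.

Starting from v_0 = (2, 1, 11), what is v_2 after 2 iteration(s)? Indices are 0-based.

v_0 = (2, 1, 11).
v_1 = A·v_0 = (8, 6, 0).
v_2 = A·v_1 = (3, 3, 1).

v_2 = (3, 3, 1)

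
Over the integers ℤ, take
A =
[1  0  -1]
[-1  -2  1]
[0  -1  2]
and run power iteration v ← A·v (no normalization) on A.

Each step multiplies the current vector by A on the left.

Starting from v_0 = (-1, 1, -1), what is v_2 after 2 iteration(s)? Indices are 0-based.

v_2 = (3, 1, -4)

v_0 = (-1, 1, -1).
v_1 = A·v_0 = (0, -2, -3).
v_2 = A·v_1 = (3, 1, -4).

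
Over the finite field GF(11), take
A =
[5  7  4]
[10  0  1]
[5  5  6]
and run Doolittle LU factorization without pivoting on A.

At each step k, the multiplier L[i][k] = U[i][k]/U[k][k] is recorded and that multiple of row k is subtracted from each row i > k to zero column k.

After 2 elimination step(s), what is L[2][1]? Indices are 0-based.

[col 0] pivot 5
  R1 -= 2*R0 → (0, 8, 4)  (L[1][0] := 2)
  R2 -= 1*R0 → (0, 9, 2)  (L[2][0] := 1)
[col 1] pivot 8
  R2 -= 8*R1 → (0, 0, 3)  (L[2][1] := 8)

L[2][1] = 8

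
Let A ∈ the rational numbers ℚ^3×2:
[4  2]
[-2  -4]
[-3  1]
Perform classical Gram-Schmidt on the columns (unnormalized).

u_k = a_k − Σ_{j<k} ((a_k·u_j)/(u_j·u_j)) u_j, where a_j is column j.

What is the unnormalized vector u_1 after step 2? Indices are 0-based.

Step 1: u_0 = a_0 = (4, -2, -3).
Step 2: u_1 = a_1 − (13/29)·u_0 = (6/29, -90/29, 68/29).

u_1 = (6/29, -90/29, 68/29)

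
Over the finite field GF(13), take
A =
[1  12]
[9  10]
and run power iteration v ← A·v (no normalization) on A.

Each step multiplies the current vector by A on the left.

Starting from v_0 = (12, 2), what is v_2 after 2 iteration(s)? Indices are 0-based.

v_0 = (12, 2).
v_1 = A·v_0 = (10, 11).
v_2 = A·v_1 = (12, 5).

v_2 = (12, 5)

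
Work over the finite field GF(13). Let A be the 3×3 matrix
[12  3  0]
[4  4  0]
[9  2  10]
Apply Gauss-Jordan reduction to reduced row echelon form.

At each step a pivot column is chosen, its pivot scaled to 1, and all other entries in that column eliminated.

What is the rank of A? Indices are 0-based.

[1] R0 /= 12  ⇒  (1, 10, 0)
     R1 -= 4·R0  ⇒  (0, 3, 0)
     R2 -= 9·R0  ⇒  (0, 3, 10)
[2] R1 /= 3  ⇒  (0, 1, 0)
     R0 -= 10·R1  ⇒  (1, 0, 0)
     R2 -= 3·R1  ⇒  (0, 0, 10)
[3] R2 /= 10  ⇒  (0, 0, 1)

rank = 3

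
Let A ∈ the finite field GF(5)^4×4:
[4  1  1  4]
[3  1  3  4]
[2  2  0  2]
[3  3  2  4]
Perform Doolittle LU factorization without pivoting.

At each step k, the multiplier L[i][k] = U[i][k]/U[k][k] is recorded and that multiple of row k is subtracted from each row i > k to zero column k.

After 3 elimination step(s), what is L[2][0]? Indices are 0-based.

Step 1: pivot at (0,0) is 4.
  row1 ← row1 − (2)·row0  ⇒  L[1][0]=2, U row1=(0, 4, 1, 1)
  row2 ← row2 − (3)·row0  ⇒  L[2][0]=3, U row2=(0, 4, 2, 0)
  row3 ← row3 − (2)·row0  ⇒  L[3][0]=2, U row3=(0, 1, 0, 1)
Step 2: pivot at (1,1) is 4.
  row2 ← row2 − (1)·row1  ⇒  L[2][1]=1, U row2=(0, 0, 1, 4)
  row3 ← row3 − (4)·row1  ⇒  L[3][1]=4, U row3=(0, 0, 1, 2)
Step 3: pivot at (2,2) is 1.
  row3 ← row3 − (1)·row2  ⇒  L[3][2]=1, U row3=(0, 0, 0, 3)

L[2][0] = 3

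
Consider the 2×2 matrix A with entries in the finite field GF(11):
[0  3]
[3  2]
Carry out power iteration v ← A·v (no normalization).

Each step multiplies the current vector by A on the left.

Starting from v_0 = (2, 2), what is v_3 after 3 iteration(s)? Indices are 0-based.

v_0 = (2, 2).
v_1 = A·v_0 = (6, 10).
v_2 = A·v_1 = (8, 5).
v_3 = A·v_2 = (4, 1).

v_3 = (4, 1)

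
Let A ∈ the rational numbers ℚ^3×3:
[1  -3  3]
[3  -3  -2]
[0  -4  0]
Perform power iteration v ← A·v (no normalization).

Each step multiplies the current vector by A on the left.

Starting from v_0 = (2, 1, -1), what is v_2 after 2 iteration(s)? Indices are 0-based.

v_0 = (2, 1, -1).
v_1 = A·v_0 = (-4, 5, -4).
v_2 = A·v_1 = (-31, -19, -20).

v_2 = (-31, -19, -20)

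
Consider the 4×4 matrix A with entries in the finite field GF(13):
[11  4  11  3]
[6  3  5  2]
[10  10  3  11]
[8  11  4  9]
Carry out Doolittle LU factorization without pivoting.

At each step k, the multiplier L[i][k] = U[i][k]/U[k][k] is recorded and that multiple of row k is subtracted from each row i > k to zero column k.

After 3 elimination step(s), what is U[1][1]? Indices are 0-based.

[col 0] pivot 11
  R1 -= 10*R0 → (0, 2, 12, 11)  (L[1][0] := 10)
  R2 -= 8*R0 → (0, 4, 6, 0)  (L[2][0] := 8)
  R3 -= 9*R0 → (0, 1, 9, 8)  (L[3][0] := 9)
[col 1] pivot 2
  R2 -= 2*R1 → (0, 0, 8, 4)  (L[2][1] := 2)
  R3 -= 7*R1 → (0, 0, 3, 9)  (L[3][1] := 7)
[col 2] pivot 8
  R3 -= 2*R2 → (0, 0, 0, 1)  (L[3][2] := 2)

U[1][1] = 2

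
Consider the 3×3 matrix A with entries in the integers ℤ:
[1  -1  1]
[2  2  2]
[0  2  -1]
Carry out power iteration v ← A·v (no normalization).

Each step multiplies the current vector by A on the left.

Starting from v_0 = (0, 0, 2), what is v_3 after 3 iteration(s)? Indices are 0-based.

v_3 = (-2, 28, 6)

v_0 = (0, 0, 2).
v_1 = A·v_0 = (2, 4, -2).
v_2 = A·v_1 = (-4, 8, 10).
v_3 = A·v_2 = (-2, 28, 6).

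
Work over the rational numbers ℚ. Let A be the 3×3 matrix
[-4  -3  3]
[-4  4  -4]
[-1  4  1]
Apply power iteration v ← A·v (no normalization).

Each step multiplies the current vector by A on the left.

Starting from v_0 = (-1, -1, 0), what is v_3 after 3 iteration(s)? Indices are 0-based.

v_0 = (-1, -1, 0).
v_1 = A·v_0 = (7, 0, -3).
v_2 = A·v_1 = (-37, -16, -10).
v_3 = A·v_2 = (166, 124, -37).

v_3 = (166, 124, -37)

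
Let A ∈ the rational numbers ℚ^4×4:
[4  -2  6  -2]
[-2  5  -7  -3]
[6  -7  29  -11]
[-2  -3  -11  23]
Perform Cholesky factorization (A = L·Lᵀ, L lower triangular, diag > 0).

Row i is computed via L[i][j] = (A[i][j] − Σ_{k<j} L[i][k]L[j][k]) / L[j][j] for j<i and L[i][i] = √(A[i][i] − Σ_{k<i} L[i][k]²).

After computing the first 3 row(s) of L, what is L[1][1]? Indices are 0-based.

Step 1: L[0][0] = √(4) = 2.
  L[1][0] = (-2) / L[0][0] = -1.
Step 2: L[1][1] = √(4) = 2.
  L[2][0] = (6) / L[0][0] = 3.
  L[2][1] = (-4) / L[1][1] = -2.
Step 3: L[2][2] = √(16) = 4.

L[1][1] = 2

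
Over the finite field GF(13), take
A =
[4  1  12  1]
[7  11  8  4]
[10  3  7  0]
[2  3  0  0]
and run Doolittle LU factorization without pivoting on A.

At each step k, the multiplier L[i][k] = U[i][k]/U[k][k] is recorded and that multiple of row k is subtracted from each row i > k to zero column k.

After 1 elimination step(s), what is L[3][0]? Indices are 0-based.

k=0: U[0][0]=4
  eliminate (1,0): mult=5, new row 1: (0, 6, 0, 12); set L[1][0]=5
  eliminate (2,0): mult=9, new row 2: (0, 7, 3, 4); set L[2][0]=9
  eliminate (3,0): mult=7, new row 3: (0, 9, 7, 6); set L[3][0]=7

L[3][0] = 7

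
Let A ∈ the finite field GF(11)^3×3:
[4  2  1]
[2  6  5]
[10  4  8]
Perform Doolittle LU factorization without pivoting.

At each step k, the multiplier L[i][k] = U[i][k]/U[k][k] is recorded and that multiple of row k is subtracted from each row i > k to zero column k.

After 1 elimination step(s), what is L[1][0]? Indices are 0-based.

L[1][0] = 6

Step 1: pivot at (0,0) is 4.
  row1 ← row1 − (6)·row0  ⇒  L[1][0]=6, U row1=(0, 5, 10)
  row2 ← row2 − (8)·row0  ⇒  L[2][0]=8, U row2=(0, 10, 0)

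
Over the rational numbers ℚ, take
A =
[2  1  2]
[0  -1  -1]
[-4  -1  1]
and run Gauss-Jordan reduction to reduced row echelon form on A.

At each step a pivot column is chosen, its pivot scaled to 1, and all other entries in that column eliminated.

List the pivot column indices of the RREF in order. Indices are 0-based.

pivot columns: 0, 1, 2

[1] R0 /= 2  ⇒  (1, 1/2, 1)
     R2 -= -4·R0  ⇒  (0, 1, 5)
[2] R1 /= -1  ⇒  (0, 1, 1)
     R0 -= 1/2·R1  ⇒  (1, 0, 1/2)
     R2 -= 1·R1  ⇒  (0, 0, 4)
[3] R2 /= 4  ⇒  (0, 0, 1)
     R0 -= 1/2·R2  ⇒  (1, 0, 0)
     R1 -= 1·R2  ⇒  (0, 1, 0)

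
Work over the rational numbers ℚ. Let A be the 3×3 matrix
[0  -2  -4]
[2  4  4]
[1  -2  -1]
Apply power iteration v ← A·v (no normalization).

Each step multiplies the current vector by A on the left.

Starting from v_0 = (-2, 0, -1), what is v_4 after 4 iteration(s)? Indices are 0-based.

v_4 = (-244, 212, -107)

v_0 = (-2, 0, -1).
v_1 = A·v_0 = (4, -8, -1).
v_2 = A·v_1 = (20, -28, 21).
v_3 = A·v_2 = (-28, 12, 55).
v_4 = A·v_3 = (-244, 212, -107).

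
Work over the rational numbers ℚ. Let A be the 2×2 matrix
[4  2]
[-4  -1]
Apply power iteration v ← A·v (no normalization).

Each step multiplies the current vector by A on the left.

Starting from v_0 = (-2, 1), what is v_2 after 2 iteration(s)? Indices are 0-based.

v_2 = (-10, 17)

v_0 = (-2, 1).
v_1 = A·v_0 = (-6, 7).
v_2 = A·v_1 = (-10, 17).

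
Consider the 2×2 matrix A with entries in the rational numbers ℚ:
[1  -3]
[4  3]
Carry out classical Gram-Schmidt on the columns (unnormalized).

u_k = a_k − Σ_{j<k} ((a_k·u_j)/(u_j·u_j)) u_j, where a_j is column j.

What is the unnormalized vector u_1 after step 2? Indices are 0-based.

Step 1: u_0 = a_0 = (1, 4).
Step 2: u_1 = a_1 − (9/17)·u_0 = (-60/17, 15/17).

u_1 = (-60/17, 15/17)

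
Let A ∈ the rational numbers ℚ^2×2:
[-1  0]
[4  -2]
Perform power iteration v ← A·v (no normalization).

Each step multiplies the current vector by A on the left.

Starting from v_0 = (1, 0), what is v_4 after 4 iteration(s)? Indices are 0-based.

v_0 = (1, 0).
v_1 = A·v_0 = (-1, 4).
v_2 = A·v_1 = (1, -12).
v_3 = A·v_2 = (-1, 28).
v_4 = A·v_3 = (1, -60).

v_4 = (1, -60)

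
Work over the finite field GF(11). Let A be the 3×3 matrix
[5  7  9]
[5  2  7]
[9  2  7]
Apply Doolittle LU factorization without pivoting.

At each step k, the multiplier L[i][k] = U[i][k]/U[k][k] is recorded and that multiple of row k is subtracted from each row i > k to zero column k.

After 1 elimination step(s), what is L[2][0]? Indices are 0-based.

k=0: U[0][0]=5
  eliminate (1,0): mult=1, new row 1: (0, 6, 9); set L[1][0]=1
  eliminate (2,0): mult=4, new row 2: (0, 7, 4); set L[2][0]=4

L[2][0] = 4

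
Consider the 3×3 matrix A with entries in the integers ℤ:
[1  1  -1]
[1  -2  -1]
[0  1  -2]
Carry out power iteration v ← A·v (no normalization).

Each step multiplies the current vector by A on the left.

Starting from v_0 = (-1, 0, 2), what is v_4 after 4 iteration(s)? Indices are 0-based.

v_0 = (-1, 0, 2).
v_1 = A·v_0 = (-3, -3, -4).
v_2 = A·v_1 = (-2, 7, 5).
v_3 = A·v_2 = (0, -21, -3).
v_4 = A·v_3 = (-18, 45, -15).

v_4 = (-18, 45, -15)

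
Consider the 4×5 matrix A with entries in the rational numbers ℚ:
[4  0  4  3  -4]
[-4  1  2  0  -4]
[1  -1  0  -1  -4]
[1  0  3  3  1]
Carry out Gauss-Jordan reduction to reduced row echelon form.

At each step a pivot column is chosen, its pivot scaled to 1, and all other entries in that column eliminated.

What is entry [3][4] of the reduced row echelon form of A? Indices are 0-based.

M[3][4] = 128/35

[1] R0 /= 4  ⇒  (1, 0, 1, 3/4, -1)
     R1 -= -4·R0  ⇒  (0, 1, 6, 3, -8)
     R2 -= 1·R0  ⇒  (0, -1, -1, -7/4, -3)
     R3 -= 1·R0  ⇒  (0, 0, 2, 9/4, 2)
[2] R1 /= 1  ⇒  (0, 1, 6, 3, -8)
     R2 -= -1·R1  ⇒  (0, 0, 5, 5/4, -11)
[3] R2 /= 5  ⇒  (0, 0, 1, 1/4, -11/5)
     R0 -= 1·R2  ⇒  (1, 0, 0, 1/2, 6/5)
     R1 -= 6·R2  ⇒  (0, 1, 0, 3/2, 26/5)
     R3 -= 2·R2  ⇒  (0, 0, 0, 7/4, 32/5)
[4] R3 /= 7/4  ⇒  (0, 0, 0, 1, 128/35)
     R0 -= 1/2·R3  ⇒  (1, 0, 0, 0, -22/35)
     R1 -= 3/2·R3  ⇒  (0, 1, 0, 0, -2/7)
     R2 -= 1/4·R3  ⇒  (0, 0, 1, 0, -109/35)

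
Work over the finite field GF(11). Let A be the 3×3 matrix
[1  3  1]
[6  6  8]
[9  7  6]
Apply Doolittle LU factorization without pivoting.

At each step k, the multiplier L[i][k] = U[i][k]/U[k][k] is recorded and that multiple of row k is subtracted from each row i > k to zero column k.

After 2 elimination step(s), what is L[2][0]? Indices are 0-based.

L[2][0] = 9

Step 1: pivot at (0,0) is 1.
  row1 ← row1 − (6)·row0  ⇒  L[1][0]=6, U row1=(0, 10, 2)
  row2 ← row2 − (9)·row0  ⇒  L[2][0]=9, U row2=(0, 2, 8)
Step 2: pivot at (1,1) is 10.
  row2 ← row2 − (9)·row1  ⇒  L[2][1]=9, U row2=(0, 0, 1)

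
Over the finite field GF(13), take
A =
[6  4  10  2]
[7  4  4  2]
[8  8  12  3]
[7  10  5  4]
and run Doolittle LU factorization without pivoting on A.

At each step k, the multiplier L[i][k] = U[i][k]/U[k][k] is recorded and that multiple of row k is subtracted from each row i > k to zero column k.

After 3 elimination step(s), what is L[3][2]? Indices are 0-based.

Step 1: pivot at (0,0) is 6.
  row1 ← row1 − (12)·row0  ⇒  L[1][0]=12, U row1=(0, 8, 1, 4)
  row2 ← row2 − (10)·row0  ⇒  L[2][0]=10, U row2=(0, 7, 3, 9)
  row3 ← row3 − (12)·row0  ⇒  L[3][0]=12, U row3=(0, 1, 2, 6)
Step 2: pivot at (1,1) is 8.
  row2 ← row2 − (9)·row1  ⇒  L[2][1]=9, U row2=(0, 0, 7, 12)
  row3 ← row3 − (5)·row1  ⇒  L[3][1]=5, U row3=(0, 0, 10, 12)
Step 3: pivot at (2,2) is 7.
  row3 ← row3 − (7)·row2  ⇒  L[3][2]=7, U row3=(0, 0, 0, 6)

L[3][2] = 7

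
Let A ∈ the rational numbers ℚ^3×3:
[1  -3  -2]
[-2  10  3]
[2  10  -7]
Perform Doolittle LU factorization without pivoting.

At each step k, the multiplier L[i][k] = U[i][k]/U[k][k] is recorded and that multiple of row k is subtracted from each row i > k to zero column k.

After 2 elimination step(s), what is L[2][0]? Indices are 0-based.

[col 0] pivot 1
  R1 -= -2*R0 → (0, 4, -1)  (L[1][0] := -2)
  R2 -= 2*R0 → (0, 16, -3)  (L[2][0] := 2)
[col 1] pivot 4
  R2 -= 4*R1 → (0, 0, 1)  (L[2][1] := 4)

L[2][0] = 2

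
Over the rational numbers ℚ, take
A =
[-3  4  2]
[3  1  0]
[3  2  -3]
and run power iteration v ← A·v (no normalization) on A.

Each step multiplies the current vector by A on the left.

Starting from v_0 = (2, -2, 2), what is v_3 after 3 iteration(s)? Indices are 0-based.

v_3 = (-238, 88, 92)

v_0 = (2, -2, 2).
v_1 = A·v_0 = (-10, 4, -4).
v_2 = A·v_1 = (38, -26, -10).
v_3 = A·v_2 = (-238, 88, 92).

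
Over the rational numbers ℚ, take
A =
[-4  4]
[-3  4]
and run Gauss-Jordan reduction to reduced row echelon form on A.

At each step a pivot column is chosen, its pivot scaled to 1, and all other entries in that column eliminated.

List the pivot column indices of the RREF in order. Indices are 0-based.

pivot columns: 0, 1

pivot(0,0)=-4: scale R0 → (1, -1)
  clear (1,0): R1 −= (-3)R0 → (0, 1)
pivot(1,1)=1: scale R1 → (0, 1)
  clear (0,1): R0 −= (-1)R1 → (1, 0)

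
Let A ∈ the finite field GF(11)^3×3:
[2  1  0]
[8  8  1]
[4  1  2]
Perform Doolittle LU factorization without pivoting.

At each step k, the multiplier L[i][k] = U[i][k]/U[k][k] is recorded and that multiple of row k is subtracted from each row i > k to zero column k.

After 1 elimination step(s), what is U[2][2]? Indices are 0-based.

U[2][2] = 2

[col 0] pivot 2
  R1 -= 4*R0 → (0, 4, 1)  (L[1][0] := 4)
  R2 -= 2*R0 → (0, 10, 2)  (L[2][0] := 2)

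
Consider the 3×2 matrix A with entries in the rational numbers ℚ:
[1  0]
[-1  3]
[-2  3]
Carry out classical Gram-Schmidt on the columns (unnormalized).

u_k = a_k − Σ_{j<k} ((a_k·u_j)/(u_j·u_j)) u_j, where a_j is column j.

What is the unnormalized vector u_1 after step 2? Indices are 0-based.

u_1 = (3/2, 3/2, 0)

Step 1: u_0 = a_0 = (1, -1, -2).
Step 2: u_1 = a_1 − (-3/2)·u_0 = (3/2, 3/2, 0).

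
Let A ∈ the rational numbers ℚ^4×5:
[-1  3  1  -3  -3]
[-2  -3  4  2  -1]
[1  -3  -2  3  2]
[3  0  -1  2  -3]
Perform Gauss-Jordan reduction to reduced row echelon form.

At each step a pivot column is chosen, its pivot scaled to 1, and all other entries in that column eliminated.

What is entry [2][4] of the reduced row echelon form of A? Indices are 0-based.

[1] R0 /= -1  ⇒  (1, -3, -1, 3, 3)
     R1 -= -2·R0  ⇒  (0, -9, 2, 8, 5)
     R2 -= 1·R0  ⇒  (0, 0, -1, 0, -1)
     R3 -= 3·R0  ⇒  (0, 9, 2, -7, -12)
[2] R1 /= -9  ⇒  (0, 1, -2/9, -8/9, -5/9)
     R0 -= -3·R1  ⇒  (1, 0, -5/3, 1/3, 4/3)
     R3 -= 9·R1  ⇒  (0, 0, 4, 1, -7)
[3] R2 /= -1  ⇒  (0, 0, 1, 0, 1)
     R0 -= -5/3·R2  ⇒  (1, 0, 0, 1/3, 3)
     R1 -= -2/9·R2  ⇒  (0, 1, 0, -8/9, -1/3)
     R3 -= 4·R2  ⇒  (0, 0, 0, 1, -11)
[4] R3 /= 1  ⇒  (0, 0, 0, 1, -11)
     R0 -= 1/3·R3  ⇒  (1, 0, 0, 0, 20/3)
     R1 -= -8/9·R3  ⇒  (0, 1, 0, 0, -91/9)

M[2][4] = 1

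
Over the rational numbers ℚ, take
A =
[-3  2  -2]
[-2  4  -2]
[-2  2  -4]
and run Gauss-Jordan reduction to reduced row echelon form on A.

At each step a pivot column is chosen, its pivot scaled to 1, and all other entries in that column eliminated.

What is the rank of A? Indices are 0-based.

rank = 3

[1] R0 /= -3  ⇒  (1, -2/3, 2/3)
     R1 -= -2·R0  ⇒  (0, 8/3, -2/3)
     R2 -= -2·R0  ⇒  (0, 2/3, -8/3)
[2] R1 /= 8/3  ⇒  (0, 1, -1/4)
     R0 -= -2/3·R1  ⇒  (1, 0, 1/2)
     R2 -= 2/3·R1  ⇒  (0, 0, -5/2)
[3] R2 /= -5/2  ⇒  (0, 0, 1)
     R0 -= 1/2·R2  ⇒  (1, 0, 0)
     R1 -= -1/4·R2  ⇒  (0, 1, 0)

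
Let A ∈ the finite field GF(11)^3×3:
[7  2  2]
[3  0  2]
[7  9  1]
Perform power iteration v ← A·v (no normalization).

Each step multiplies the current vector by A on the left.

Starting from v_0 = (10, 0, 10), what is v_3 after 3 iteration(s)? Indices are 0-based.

v_0 = (10, 0, 10).
v_1 = A·v_0 = (2, 6, 3).
v_2 = A·v_1 = (10, 1, 5).
v_3 = A·v_2 = (5, 7, 7).

v_3 = (5, 7, 7)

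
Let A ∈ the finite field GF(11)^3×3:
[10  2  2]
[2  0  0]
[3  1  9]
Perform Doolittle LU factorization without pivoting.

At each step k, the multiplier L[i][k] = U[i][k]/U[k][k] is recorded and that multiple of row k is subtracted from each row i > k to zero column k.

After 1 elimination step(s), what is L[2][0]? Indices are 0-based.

L[2][0] = 8

Step 1: pivot at (0,0) is 10.
  row1 ← row1 − (9)·row0  ⇒  L[1][0]=9, U row1=(0, 4, 4)
  row2 ← row2 − (8)·row0  ⇒  L[2][0]=8, U row2=(0, 7, 4)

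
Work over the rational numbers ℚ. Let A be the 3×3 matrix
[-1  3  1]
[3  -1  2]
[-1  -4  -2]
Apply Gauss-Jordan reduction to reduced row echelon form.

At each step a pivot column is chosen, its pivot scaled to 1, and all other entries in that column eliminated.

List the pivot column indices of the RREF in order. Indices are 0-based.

pivot columns: 0, 1, 2

step 1: normalize row 0 (÷-1) = (1, -3, -1)
  row 1: subtract 3×row0 = (0, 8, 5)
  row 2: subtract -1×row0 = (0, -7, -3)
step 2: normalize row 1 (÷8) = (0, 1, 5/8)
  row 0: subtract -3×row1 = (1, 0, 7/8)
  row 2: subtract -7×row1 = (0, 0, 11/8)
step 3: normalize row 2 (÷11/8) = (0, 0, 1)
  row 0: subtract 7/8×row2 = (1, 0, 0)
  row 1: subtract 5/8×row2 = (0, 1, 0)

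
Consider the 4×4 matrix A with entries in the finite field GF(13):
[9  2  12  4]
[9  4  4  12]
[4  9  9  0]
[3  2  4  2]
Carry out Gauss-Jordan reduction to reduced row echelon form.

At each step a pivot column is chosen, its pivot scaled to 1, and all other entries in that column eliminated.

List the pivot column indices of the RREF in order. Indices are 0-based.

[1] R0 /= 9  ⇒  (1, 6, 10, 12)
     R1 -= 9·R0  ⇒  (0, 2, 5, 8)
     R2 -= 4·R0  ⇒  (0, 11, 8, 4)
     R3 -= 3·R0  ⇒  (0, 10, 0, 5)
[2] R1 /= 2  ⇒  (0, 1, 9, 4)
     R0 -= 6·R1  ⇒  (1, 0, 8, 1)
     R2 -= 11·R1  ⇒  (0, 0, 0, 12)
     R3 -= 10·R1  ⇒  (0, 0, 1, 4)
[3] R2 <-> R3
[3] R2 /= 1  ⇒  (0, 0, 1, 4)
     R0 -= 8·R2  ⇒  (1, 0, 0, 8)
     R1 -= 9·R2  ⇒  (0, 1, 0, 7)
[4] R3 /= 12  ⇒  (0, 0, 0, 1)
     R0 -= 8·R3  ⇒  (1, 0, 0, 0)
     R1 -= 7·R3  ⇒  (0, 1, 0, 0)
     R2 -= 4·R3  ⇒  (0, 0, 1, 0)

pivot columns: 0, 1, 2, 3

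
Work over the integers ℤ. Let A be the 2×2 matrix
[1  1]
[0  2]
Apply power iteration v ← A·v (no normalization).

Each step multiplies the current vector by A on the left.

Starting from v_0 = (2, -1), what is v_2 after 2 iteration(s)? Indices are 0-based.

v_0 = (2, -1).
v_1 = A·v_0 = (1, -2).
v_2 = A·v_1 = (-1, -4).

v_2 = (-1, -4)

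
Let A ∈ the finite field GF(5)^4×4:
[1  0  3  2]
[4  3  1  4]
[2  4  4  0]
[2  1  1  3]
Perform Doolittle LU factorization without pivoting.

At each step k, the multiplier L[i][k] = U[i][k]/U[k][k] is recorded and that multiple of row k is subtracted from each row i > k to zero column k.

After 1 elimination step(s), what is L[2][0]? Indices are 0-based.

L[2][0] = 2

[col 0] pivot 1
  R1 -= 4*R0 → (0, 3, 4, 1)  (L[1][0] := 4)
  R2 -= 2*R0 → (0, 4, 3, 1)  (L[2][0] := 2)
  R3 -= 2*R0 → (0, 1, 0, 4)  (L[3][0] := 2)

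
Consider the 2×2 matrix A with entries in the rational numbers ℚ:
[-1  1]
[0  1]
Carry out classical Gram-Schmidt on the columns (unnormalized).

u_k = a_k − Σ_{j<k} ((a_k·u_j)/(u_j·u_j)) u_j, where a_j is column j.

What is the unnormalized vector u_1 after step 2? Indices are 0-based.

u_1 = (0, 1)

Step 1: u_0 = a_0 = (-1, 0).
Step 2: u_1 = a_1 − (-1)·u_0 = (0, 1).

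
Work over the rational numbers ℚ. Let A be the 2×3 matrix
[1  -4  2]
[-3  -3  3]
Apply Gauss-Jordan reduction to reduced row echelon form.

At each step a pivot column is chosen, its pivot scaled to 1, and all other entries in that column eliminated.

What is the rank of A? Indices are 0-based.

rank = 2

[1] R0 /= 1  ⇒  (1, -4, 2)
     R1 -= -3·R0  ⇒  (0, -15, 9)
[2] R1 /= -15  ⇒  (0, 1, -3/5)
     R0 -= -4·R1  ⇒  (1, 0, -2/5)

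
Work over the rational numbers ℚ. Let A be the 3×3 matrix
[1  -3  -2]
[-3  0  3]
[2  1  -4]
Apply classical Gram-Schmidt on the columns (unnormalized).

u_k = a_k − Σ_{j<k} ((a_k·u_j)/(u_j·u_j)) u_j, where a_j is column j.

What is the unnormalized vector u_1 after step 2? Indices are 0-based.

u_1 = (-41/14, -3/14, 8/7)

Step 1: u_0 = a_0 = (1, -3, 2).
Step 2: u_1 = a_1 − (-1/14)·u_0 = (-41/14, -3/14, 8/7).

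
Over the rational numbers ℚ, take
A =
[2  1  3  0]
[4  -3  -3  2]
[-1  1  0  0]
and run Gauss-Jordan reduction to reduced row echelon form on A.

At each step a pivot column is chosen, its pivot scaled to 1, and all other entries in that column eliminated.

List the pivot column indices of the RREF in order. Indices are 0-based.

[1] R0 /= 2  ⇒  (1, 1/2, 3/2, 0)
     R1 -= 4·R0  ⇒  (0, -5, -9, 2)
     R2 -= -1·R0  ⇒  (0, 3/2, 3/2, 0)
[2] R1 /= -5  ⇒  (0, 1, 9/5, -2/5)
     R0 -= 1/2·R1  ⇒  (1, 0, 3/5, 1/5)
     R2 -= 3/2·R1  ⇒  (0, 0, -6/5, 3/5)
[3] R2 /= -6/5  ⇒  (0, 0, 1, -1/2)
     R0 -= 3/5·R2  ⇒  (1, 0, 0, 1/2)
     R1 -= 9/5·R2  ⇒  (0, 1, 0, 1/2)

pivot columns: 0, 1, 2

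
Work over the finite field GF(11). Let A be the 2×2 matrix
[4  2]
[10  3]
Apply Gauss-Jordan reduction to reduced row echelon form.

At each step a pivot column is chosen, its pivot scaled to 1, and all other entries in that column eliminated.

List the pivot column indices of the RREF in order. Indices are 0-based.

pivot columns: 0, 1

step 1: normalize row 0 (÷4) = (1, 6)
  row 1: subtract 10×row0 = (0, 9)
step 2: normalize row 1 (÷9) = (0, 1)
  row 0: subtract 6×row1 = (1, 0)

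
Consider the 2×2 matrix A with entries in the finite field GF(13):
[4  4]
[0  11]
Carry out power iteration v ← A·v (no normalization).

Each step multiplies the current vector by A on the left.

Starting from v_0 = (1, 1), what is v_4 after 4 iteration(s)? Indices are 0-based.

v_0 = (1, 1).
v_1 = A·v_0 = (8, 11).
v_2 = A·v_1 = (11, 4).
v_3 = A·v_2 = (8, 5).
v_4 = A·v_3 = (0, 3).

v_4 = (0, 3)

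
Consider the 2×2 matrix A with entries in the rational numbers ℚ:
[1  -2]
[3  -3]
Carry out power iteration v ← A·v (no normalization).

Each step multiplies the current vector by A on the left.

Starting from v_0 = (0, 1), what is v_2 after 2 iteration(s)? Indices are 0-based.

v_0 = (0, 1).
v_1 = A·v_0 = (-2, -3).
v_2 = A·v_1 = (4, 3).

v_2 = (4, 3)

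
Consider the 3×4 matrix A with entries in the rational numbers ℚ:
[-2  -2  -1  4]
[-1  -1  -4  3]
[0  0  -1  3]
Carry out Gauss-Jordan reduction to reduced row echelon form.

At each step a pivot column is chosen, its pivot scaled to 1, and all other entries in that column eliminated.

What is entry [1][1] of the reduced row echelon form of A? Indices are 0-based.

M[1][1] = 0

[1] R0 /= -2  ⇒  (1, 1, 1/2, -2)
     R1 -= -1·R0  ⇒  (0, 0, -7/2, 1)
column 1 empty below row 1
[2] R1 /= -7/2  ⇒  (0, 0, 1, -2/7)
     R0 -= 1/2·R1  ⇒  (1, 1, 0, -13/7)
     R2 -= -1·R1  ⇒  (0, 0, 0, 19/7)
[3] R2 /= 19/7  ⇒  (0, 0, 0, 1)
     R0 -= -13/7·R2  ⇒  (1, 1, 0, 0)
     R1 -= -2/7·R2  ⇒  (0, 0, 1, 0)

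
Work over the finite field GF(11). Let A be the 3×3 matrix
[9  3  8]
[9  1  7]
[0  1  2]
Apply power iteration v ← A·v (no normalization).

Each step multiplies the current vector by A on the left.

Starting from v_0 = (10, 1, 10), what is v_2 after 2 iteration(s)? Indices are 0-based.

v_2 = (8, 6, 5)

v_0 = (10, 1, 10).
v_1 = A·v_0 = (8, 7, 10).
v_2 = A·v_1 = (8, 6, 5).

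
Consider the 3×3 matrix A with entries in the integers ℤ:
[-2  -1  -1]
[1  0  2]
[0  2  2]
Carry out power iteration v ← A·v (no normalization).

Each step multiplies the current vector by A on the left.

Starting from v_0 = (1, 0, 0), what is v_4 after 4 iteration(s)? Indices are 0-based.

v_0 = (1, 0, 0).
v_1 = A·v_0 = (-2, 1, 0).
v_2 = A·v_1 = (3, -2, 2).
v_3 = A·v_2 = (-6, 7, 0).
v_4 = A·v_3 = (5, -6, 14).

v_4 = (5, -6, 14)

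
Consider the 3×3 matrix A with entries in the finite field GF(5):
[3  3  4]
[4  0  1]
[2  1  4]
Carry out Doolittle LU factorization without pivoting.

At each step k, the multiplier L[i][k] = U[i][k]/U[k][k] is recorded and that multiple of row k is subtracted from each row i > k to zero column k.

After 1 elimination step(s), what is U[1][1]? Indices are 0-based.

U[1][1] = 1

Step 1: pivot at (0,0) is 3.
  row1 ← row1 − (3)·row0  ⇒  L[1][0]=3, U row1=(0, 1, 4)
  row2 ← row2 − (4)·row0  ⇒  L[2][0]=4, U row2=(0, 4, 3)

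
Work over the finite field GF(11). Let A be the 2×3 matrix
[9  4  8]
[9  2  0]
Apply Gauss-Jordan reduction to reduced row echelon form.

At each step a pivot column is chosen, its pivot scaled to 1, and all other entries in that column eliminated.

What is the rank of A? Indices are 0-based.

rank = 2

[1] R0 /= 9  ⇒  (1, 9, 7)
     R1 -= 9·R0  ⇒  (0, 9, 3)
[2] R1 /= 9  ⇒  (0, 1, 4)
     R0 -= 9·R1  ⇒  (1, 0, 4)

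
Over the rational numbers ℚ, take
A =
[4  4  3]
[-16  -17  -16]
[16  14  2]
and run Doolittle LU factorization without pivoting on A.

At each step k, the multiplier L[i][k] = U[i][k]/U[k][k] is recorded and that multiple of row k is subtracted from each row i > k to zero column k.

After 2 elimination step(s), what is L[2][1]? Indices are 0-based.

[col 0] pivot 4
  R1 -= -4*R0 → (0, -1, -4)  (L[1][0] := -4)
  R2 -= 4*R0 → (0, -2, -10)  (L[2][0] := 4)
[col 1] pivot -1
  R2 -= 2*R1 → (0, 0, -2)  (L[2][1] := 2)

L[2][1] = 2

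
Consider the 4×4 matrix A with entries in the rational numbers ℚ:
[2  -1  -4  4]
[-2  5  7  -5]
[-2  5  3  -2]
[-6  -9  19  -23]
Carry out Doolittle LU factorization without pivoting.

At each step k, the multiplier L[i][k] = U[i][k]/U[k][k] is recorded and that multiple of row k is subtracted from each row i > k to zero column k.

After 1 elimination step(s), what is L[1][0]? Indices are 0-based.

L[1][0] = -1

k=0: U[0][0]=2
  eliminate (1,0): mult=-1, new row 1: (0, 4, 3, -1); set L[1][0]=-1
  eliminate (2,0): mult=-1, new row 2: (0, 4, -1, 2); set L[2][0]=-1
  eliminate (3,0): mult=-3, new row 3: (0, -12, 7, -11); set L[3][0]=-3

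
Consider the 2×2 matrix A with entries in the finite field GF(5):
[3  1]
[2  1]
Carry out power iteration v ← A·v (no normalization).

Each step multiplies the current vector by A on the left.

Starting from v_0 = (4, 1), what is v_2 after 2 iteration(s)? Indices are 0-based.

v_0 = (4, 1).
v_1 = A·v_0 = (3, 4).
v_2 = A·v_1 = (3, 0).

v_2 = (3, 0)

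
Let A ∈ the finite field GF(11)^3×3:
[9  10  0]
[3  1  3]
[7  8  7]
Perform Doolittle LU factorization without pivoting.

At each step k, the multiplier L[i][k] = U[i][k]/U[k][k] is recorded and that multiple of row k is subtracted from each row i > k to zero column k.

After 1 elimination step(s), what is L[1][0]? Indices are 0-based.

Step 1: pivot at (0,0) is 9.
  row1 ← row1 − (4)·row0  ⇒  L[1][0]=4, U row1=(0, 5, 3)
  row2 ← row2 − (2)·row0  ⇒  L[2][0]=2, U row2=(0, 10, 7)

L[1][0] = 4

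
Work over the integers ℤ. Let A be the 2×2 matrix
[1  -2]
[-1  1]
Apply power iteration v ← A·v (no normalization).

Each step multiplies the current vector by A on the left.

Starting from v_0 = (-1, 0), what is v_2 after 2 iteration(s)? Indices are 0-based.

v_0 = (-1, 0).
v_1 = A·v_0 = (-1, 1).
v_2 = A·v_1 = (-3, 2).

v_2 = (-3, 2)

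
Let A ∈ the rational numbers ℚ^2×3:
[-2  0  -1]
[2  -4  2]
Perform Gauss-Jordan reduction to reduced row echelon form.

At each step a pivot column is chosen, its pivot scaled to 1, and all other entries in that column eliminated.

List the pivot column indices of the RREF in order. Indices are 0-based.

pivot(0,0)=-2: scale R0 → (1, 0, 1/2)
  clear (1,0): R1 −= (2)R0 → (0, -4, 1)
pivot(1,1)=-4: scale R1 → (0, 1, -1/4)

pivot columns: 0, 1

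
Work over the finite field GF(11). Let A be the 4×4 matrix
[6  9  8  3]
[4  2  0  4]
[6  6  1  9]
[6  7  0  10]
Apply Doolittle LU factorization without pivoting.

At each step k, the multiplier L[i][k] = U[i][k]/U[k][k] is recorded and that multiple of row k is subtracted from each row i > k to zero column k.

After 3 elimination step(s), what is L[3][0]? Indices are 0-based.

L[3][0] = 1

[col 0] pivot 6
  R1 -= 8*R0 → (0, 7, 2, 2)  (L[1][0] := 8)
  R2 -= 1*R0 → (0, 8, 4, 6)  (L[2][0] := 1)
  R3 -= 1*R0 → (0, 9, 3, 7)  (L[3][0] := 1)
[col 1] pivot 7
  R2 -= 9*R1 → (0, 0, 8, 10)  (L[2][1] := 9)
  R3 -= 6*R1 → (0, 0, 2, 6)  (L[3][1] := 6)
[col 2] pivot 8
  R3 -= 3*R2 → (0, 0, 0, 9)  (L[3][2] := 3)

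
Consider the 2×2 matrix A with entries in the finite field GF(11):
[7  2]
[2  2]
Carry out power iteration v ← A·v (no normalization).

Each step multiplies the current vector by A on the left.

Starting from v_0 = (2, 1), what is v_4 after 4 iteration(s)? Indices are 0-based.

v_4 = (5, 10)

v_0 = (2, 1).
v_1 = A·v_0 = (5, 6).
v_2 = A·v_1 = (3, 0).
v_3 = A·v_2 = (10, 6).
v_4 = A·v_3 = (5, 10).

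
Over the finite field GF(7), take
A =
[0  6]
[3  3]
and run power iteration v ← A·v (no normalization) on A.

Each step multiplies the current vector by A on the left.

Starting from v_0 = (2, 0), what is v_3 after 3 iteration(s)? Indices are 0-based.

v_0 = (2, 0).
v_1 = A·v_0 = (0, 6).
v_2 = A·v_1 = (1, 4).
v_3 = A·v_2 = (3, 1).

v_3 = (3, 1)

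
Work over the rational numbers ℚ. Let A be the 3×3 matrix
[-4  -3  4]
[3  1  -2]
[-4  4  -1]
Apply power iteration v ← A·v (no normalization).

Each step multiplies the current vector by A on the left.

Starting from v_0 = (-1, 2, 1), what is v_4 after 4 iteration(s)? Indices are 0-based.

v_4 = (-446, -113, 1925)

v_0 = (-1, 2, 1).
v_1 = A·v_0 = (2, -3, 11).
v_2 = A·v_1 = (45, -19, -31).
v_3 = A·v_2 = (-247, 178, -225).
v_4 = A·v_3 = (-446, -113, 1925).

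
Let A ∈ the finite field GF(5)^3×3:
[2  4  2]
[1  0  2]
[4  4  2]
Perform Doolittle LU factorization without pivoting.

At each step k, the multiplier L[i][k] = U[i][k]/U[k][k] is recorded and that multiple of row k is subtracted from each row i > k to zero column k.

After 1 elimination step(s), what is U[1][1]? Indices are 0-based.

k=0: U[0][0]=2
  eliminate (1,0): mult=3, new row 1: (0, 3, 1); set L[1][0]=3
  eliminate (2,0): mult=2, new row 2: (0, 1, 3); set L[2][0]=2

U[1][1] = 3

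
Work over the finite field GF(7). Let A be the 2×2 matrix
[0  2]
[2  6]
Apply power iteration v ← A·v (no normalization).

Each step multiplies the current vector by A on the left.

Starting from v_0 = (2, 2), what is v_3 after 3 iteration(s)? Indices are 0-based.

v_0 = (2, 2).
v_1 = A·v_0 = (4, 2).
v_2 = A·v_1 = (4, 6).
v_3 = A·v_2 = (5, 2).

v_3 = (5, 2)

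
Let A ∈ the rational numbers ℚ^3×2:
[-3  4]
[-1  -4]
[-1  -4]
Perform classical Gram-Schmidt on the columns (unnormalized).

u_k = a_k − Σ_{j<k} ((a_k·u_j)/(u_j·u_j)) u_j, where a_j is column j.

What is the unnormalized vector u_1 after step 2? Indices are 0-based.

Step 1: u_0 = a_0 = (-3, -1, -1).
Step 2: u_1 = a_1 − (-4/11)·u_0 = (32/11, -48/11, -48/11).

u_1 = (32/11, -48/11, -48/11)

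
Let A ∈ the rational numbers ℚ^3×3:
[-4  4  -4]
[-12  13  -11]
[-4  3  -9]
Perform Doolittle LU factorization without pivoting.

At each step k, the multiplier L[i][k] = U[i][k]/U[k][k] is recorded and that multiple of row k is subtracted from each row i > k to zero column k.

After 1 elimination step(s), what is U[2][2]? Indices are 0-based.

U[2][2] = -5

Step 1: pivot at (0,0) is -4.
  row1 ← row1 − (3)·row0  ⇒  L[1][0]=3, U row1=(0, 1, 1)
  row2 ← row2 − (1)·row0  ⇒  L[2][0]=1, U row2=(0, -1, -5)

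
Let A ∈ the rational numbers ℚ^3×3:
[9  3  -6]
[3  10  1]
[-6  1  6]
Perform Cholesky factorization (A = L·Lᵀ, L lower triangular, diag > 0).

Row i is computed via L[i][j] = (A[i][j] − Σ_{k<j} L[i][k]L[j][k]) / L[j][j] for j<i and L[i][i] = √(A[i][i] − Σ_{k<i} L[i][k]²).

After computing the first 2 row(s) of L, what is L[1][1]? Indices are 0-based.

L[1][1] = 3

Step 1: L[0][0] = √(9) = 3.
  L[1][0] = (3) / L[0][0] = 1.
Step 2: L[1][1] = √(9) = 3.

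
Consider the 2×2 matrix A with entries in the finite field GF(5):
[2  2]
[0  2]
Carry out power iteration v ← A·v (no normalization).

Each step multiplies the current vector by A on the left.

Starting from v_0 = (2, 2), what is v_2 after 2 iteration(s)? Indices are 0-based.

v_2 = (4, 3)

v_0 = (2, 2).
v_1 = A·v_0 = (3, 4).
v_2 = A·v_1 = (4, 3).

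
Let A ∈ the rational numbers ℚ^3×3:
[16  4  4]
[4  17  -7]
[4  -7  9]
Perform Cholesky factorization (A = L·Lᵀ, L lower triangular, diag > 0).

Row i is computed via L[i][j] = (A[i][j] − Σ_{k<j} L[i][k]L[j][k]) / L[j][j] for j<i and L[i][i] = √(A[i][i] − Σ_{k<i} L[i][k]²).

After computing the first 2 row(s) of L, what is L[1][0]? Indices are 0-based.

L[1][0] = 1

Step 1: L[0][0] = √(16) = 4.
  L[1][0] = (4) / L[0][0] = 1.
Step 2: L[1][1] = √(16) = 4.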